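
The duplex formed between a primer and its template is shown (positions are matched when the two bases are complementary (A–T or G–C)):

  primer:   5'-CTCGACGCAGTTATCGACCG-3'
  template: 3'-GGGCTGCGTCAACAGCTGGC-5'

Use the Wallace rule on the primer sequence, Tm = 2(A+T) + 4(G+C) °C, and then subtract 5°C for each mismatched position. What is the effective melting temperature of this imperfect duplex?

Primer base counts: A=4, T=4, G=5, C=7 → A+T=8, G+C=12
Perfect-match Tm = 2(8) + 4(12) = 16 + 48 = 64°C
Mismatches (positions where the bases are not complementary): 2 (at positions 2, 13)
Effective Tm = 64 − 2×5 = 64 − 10 = 54°C

54°C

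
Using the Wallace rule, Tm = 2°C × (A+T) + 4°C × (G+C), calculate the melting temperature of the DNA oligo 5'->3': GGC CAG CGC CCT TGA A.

54°C

Scanning the sequence gives A=3, G=5, T=2, C=6.
AT pairs contribute 5, GC pairs contribute 11.
Tm = 2(5) + 4(11) = 10 + 44 = 54°C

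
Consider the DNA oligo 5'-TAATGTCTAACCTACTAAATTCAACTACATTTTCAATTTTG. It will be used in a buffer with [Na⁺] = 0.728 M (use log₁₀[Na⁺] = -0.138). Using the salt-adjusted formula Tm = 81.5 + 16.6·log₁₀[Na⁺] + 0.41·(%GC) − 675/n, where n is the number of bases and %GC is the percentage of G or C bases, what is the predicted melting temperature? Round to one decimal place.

72.7°C

Length n = 41. Scanning the sequence gives C=8, G=2, A=14, T=17.
G+C = 10, so %GC = 10/41 × 100 = 24.39%
Salt term: 16.6 × (-0.138) = -2.291
GC term: 0.41 × 24.39 = 10; length term: −675/41 = −16.463
Tm = 81.5 + (-2.291) + 10 − 16.463 = 72.746 → 72.7°C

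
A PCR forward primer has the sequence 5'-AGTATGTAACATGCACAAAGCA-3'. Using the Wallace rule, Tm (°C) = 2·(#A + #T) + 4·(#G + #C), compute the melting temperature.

Base counts: G=4, A=10, T=4, C=4
AT pairs contribute 14, GC pairs contribute 8.
Tm = 2(14) + 4(8) = 28 + 32 = 60°C

60°C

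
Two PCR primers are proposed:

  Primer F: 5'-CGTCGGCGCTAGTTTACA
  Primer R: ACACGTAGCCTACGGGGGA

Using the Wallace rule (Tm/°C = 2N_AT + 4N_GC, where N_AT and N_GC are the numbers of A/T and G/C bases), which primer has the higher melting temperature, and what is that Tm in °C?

Primer R, 62°C

Primer F: A+T=8, G+C=10 → Tm = 2(8)+4(10) = 56°C
Primer R: A+T=7, G+C=12 → Tm = 2(7)+4(12) = 62°C
56°C vs 62°C → primer R is higher.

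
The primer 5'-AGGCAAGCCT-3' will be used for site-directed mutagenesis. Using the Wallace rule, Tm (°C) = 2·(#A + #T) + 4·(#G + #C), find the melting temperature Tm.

C=3, A=3, T=1, G=3
A+T = 4, G+C = 6
Tm = 2(4) + 4(6) = 8 + 24 = 32°C

32°C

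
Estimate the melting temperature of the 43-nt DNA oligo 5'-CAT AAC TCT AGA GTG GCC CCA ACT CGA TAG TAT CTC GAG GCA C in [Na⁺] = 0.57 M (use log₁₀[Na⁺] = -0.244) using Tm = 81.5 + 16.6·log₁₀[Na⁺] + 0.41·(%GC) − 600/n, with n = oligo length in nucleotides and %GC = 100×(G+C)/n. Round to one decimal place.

Length n = 43. Counting bases: T=9, A=12, G=9, C=13
G+C = 22, so %GC = 22/43 × 100 = 51.163%
Salt term: 16.6 × (-0.244) = -4.05
GC term: 0.41 × 51.163 = 20.977; length term: −600/43 = −13.953
Tm = 81.5 + (-4.05) + 20.977 − 13.953 = 84.474 → 84.5°C

84.5°C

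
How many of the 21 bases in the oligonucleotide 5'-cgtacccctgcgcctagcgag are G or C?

15

Base counts: G=6, C=9, T=3, A=3
Total G or C: 6 + 9 = 15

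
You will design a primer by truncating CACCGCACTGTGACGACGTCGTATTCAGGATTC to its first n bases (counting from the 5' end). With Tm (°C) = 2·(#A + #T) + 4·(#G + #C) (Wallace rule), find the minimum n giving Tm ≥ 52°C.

First 15 bases: CACCGCACTGTGACG → Tm = 50°C (< 52°C)
First 16 bases: CACCGCACTGTGACGA → Tm = 52°C (≥ 52°C)
Since every base adds ≥2°C, Tm only increases with n, so the threshold is first crossed at n = 16.

n = 16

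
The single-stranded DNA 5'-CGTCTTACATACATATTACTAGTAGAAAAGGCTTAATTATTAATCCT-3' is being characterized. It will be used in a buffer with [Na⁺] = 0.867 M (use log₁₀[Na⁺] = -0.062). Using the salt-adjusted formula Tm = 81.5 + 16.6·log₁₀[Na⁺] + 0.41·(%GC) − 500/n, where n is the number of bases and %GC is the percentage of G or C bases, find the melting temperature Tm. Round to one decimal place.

Length n = 47. Base counts: A=17, T=17, G=5, C=8
G+C = 13, so %GC = 13/47 × 100 = 27.66%
Salt term: 16.6 × (-0.062) = -1.029
GC term: 0.41 × 27.66 = 11.341; length term: −500/47 = −10.638
Tm = 81.5 + (-1.029) + 11.341 − 10.638 = 81.174 → 81.2°C

81.2°C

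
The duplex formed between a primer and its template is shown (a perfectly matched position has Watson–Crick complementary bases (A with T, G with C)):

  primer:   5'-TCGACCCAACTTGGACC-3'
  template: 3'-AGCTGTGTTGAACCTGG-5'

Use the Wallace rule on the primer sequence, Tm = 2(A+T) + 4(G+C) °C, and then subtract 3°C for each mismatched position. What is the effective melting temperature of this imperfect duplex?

Primer base counts: A=4, T=3, G=3, C=7 → A+T=7, G+C=10
Perfect-match Tm = 2(7) + 4(10) = 14 + 40 = 54°C
Mismatches (positions where the bases are not complementary): 1 (at position 6)
Effective Tm = 54 − 1×3 = 54 − 3 = 51°C

51°C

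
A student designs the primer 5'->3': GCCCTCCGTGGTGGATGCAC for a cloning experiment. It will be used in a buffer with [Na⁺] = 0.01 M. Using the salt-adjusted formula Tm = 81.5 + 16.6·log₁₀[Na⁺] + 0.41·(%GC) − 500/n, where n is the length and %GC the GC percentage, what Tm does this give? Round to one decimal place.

52.0°C

Length n = 20. Scanning the sequence gives T=4, A=2, C=7, G=7.
G+C = 14, so %GC = 14/20 × 100 = 70%
Salt term: 16.6 × (-2) = -33.2
GC term: 0.41 × 70 = 28.7; length term: −500/20 = −25
Tm = 81.5 + (-33.2) + 28.7 − 25 = 52 → 52.0°C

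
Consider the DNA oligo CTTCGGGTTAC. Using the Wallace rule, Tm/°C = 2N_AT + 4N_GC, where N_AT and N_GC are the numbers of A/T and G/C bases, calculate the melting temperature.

34°C

A=1, C=3, T=4, G=3
A+T = 5, G+C = 6
Tm = 4·6 + 2·5 = 24 + 10 = 34°C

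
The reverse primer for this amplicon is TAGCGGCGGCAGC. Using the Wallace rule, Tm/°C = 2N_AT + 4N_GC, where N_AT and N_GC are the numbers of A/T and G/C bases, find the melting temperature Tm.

46°C

T=1, C=4, A=2, G=6
So N_AT = 3 and N_GC = 10.
Tm = 2×3 + 4×10 = 46°C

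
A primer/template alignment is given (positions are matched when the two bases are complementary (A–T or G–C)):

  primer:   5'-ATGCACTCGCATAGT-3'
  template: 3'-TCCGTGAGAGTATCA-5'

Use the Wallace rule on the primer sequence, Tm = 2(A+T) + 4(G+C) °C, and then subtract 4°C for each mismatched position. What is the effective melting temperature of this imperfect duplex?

36°C

Primer base counts: A=4, T=4, G=3, C=4 → A+T=8, G+C=7
Perfect-match Tm = 2(8) + 4(7) = 16 + 28 = 44°C
Mismatches (positions where the bases are not complementary): 2 (at positions 2, 9)
Effective Tm = 44 − 2×4 = 44 − 8 = 36°C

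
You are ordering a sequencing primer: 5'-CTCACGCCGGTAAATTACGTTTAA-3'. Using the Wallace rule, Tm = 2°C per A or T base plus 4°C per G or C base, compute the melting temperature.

68°C

Base counts: C=6, A=7, T=7, G=4
So N_AT = 14 and N_GC = 10.
Tm = 2(14) + 4(10) = 28 + 40 = 68°C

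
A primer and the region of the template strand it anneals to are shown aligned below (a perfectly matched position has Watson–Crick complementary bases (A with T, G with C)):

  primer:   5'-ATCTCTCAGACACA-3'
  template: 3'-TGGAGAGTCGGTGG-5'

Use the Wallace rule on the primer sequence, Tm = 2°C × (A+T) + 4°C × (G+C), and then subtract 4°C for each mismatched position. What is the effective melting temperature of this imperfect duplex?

Primer base counts: A=5, T=3, G=1, C=5 → A+T=8, G+C=6
Perfect-match Tm = 2(8) + 4(6) = 16 + 24 = 40°C
Mismatches (positions where the bases are not complementary): 3 (at positions 2, 10, 14)
Effective Tm = 40 − 3×4 = 40 − 12 = 28°C

28°C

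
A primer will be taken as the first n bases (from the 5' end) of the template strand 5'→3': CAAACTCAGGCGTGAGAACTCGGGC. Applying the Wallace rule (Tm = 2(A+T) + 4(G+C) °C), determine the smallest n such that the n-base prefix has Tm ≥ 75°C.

First 23 bases: CAAACTCAGGCGTGAGAACTCGG → Tm = 72°C (< 75°C)
First 24 bases: CAAACTCAGGCGTGAGAACTCGGG → Tm = 76°C (≥ 75°C)
Since every base adds ≥2°C, Tm only increases with n, so the threshold is first crossed at n = 24.

n = 24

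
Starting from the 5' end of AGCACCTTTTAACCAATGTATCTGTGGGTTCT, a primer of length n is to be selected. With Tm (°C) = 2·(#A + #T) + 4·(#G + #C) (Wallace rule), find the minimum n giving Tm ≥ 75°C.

First 26 bases: AGCACCTTTTAACCAATGTATCTGTG → Tm = 72°C (< 75°C)
First 27 bases: AGCACCTTTTAACCAATGTATCTGTGG → Tm = 76°C (≥ 75°C)
Each additional base adds 2°C (A/T) or 4°C (G/C), so Tm is non-decreasing in n; n = 27 is the first length to reach 75°C.

n = 27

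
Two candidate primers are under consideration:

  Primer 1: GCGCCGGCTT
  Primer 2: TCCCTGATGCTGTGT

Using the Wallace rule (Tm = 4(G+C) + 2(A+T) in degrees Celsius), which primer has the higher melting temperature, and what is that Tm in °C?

Primer 2, 46°C

Primer 1: A+T=2, G+C=8 → Tm = 2(2)+4(8) = 36°C
Primer 2: A+T=7, G+C=8 → Tm = 2(7)+4(8) = 46°C
36°C vs 46°C → primer 2 is higher.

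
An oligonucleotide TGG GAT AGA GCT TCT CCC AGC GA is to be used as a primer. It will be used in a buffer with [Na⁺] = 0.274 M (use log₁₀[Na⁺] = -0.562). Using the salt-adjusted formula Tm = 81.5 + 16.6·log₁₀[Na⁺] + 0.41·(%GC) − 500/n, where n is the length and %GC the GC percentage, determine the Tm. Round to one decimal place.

73.6°C

Length n = 23. Counting bases: C=6, T=5, G=7, A=5
G+C = 13, so %GC = 13/23 × 100 = 56.522%
Salt term: 16.6 × (-0.562) = -9.329
GC term: 0.41 × 56.522 = 23.174; length term: −500/23 = −21.739
Tm = 81.5 + (-9.329) + 23.174 − 21.739 = 73.606 → 73.6°C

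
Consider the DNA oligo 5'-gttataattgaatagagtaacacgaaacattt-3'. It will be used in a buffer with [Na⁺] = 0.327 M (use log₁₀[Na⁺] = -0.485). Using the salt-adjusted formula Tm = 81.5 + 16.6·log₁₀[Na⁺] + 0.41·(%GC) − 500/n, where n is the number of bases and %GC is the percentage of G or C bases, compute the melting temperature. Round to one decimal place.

Length n = 32. Scanning the sequence gives A=14, C=3, T=10, G=5.
G+C = 8, so %GC = 8/32 × 100 = 25%
Salt term: 16.6 × (-0.485) = -8.051
GC term: 0.41 × 25 = 10.25; length term: −500/32 = −15.625
Tm = 81.5 + (-8.051) + 10.25 − 15.625 = 68.074 → 68.1°C

68.1°C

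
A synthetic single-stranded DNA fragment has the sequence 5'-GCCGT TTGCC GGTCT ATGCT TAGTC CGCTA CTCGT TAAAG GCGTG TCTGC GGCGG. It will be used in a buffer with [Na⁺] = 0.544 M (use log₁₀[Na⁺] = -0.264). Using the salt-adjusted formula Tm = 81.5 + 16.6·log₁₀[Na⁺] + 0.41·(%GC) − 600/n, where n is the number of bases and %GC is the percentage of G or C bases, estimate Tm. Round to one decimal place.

Length n = 55. Scanning the sequence gives G=18, A=6, C=15, T=16.
G+C = 33, so %GC = 33/55 × 100 = 60%
Salt term: 16.6 × (-0.264) = -4.382
GC term: 0.41 × 60 = 24.6; length term: −600/55 = −10.909
Tm = 81.5 + (-4.382) + 24.6 − 10.909 = 90.809 → 90.8°C

90.8°C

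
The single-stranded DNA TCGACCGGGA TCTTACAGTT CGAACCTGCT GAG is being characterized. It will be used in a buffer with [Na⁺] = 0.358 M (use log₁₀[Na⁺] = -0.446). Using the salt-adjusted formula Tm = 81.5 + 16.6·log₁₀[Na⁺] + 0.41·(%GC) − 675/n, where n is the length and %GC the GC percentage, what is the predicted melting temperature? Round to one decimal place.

76.0°C

Length n = 33. T=8, A=7, C=9, G=9
G+C = 18, so %GC = 18/33 × 100 = 54.545%
Salt term: 16.6 × (-0.446) = -7.404
GC term: 0.41 × 54.545 = 22.363; length term: −675/33 = −20.455
Tm = 81.5 + (-7.404) + 22.363 − 20.455 = 76.004 → 76.0°C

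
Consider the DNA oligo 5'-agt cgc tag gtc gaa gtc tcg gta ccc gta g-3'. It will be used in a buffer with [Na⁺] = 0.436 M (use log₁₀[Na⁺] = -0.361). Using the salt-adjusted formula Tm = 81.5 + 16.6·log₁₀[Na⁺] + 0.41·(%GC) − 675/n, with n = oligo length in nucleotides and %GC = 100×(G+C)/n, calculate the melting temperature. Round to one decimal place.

Length n = 31. C=8, A=6, G=10, T=7
G+C = 18, so %GC = 18/31 × 100 = 58.065%
Salt term: 16.6 × (-0.361) = -5.993
GC term: 0.41 × 58.065 = 23.807; length term: −675/31 = −21.774
Tm = 81.5 + (-5.993) + 23.807 − 21.774 = 77.54 → 77.5°C

77.5°C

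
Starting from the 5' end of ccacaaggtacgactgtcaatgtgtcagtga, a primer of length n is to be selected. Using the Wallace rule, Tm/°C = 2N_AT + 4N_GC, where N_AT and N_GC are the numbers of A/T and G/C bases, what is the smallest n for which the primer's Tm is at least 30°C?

First 9 bases: CCACAAGGT → Tm = 28°C (< 30°C)
First 10 bases: CCACAAGGTA → Tm = 30°C (≥ 30°C)
Since every base adds ≥2°C, Tm only increases with n, so the threshold is first crossed at n = 10.

n = 10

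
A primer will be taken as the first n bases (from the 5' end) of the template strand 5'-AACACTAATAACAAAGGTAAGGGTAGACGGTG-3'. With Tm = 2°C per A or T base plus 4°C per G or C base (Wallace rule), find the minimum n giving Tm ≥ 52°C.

First 20 bases: AACACTAATAACAAAGGTAA → Tm = 50°C (< 52°C)
First 21 bases: AACACTAATAACAAAGGTAAG → Tm = 54°C (≥ 52°C)
Since every base adds ≥2°C, Tm only increases with n, so the threshold is first crossed at n = 21.

n = 21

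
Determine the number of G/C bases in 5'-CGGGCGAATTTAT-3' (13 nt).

6

Scanning the sequence gives G=4, C=2, A=3, T=4.
Total G or C: 4 + 2 = 6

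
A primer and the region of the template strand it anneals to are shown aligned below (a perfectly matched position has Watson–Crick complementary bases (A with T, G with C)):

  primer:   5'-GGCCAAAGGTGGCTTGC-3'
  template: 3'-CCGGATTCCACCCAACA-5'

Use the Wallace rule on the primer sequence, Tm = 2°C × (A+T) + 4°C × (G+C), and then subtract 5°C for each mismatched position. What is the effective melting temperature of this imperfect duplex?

41°C

Primer base counts: A=3, T=3, G=7, C=4 → A+T=6, G+C=11
Perfect-match Tm = 2(6) + 4(11) = 12 + 44 = 56°C
Mismatches (positions where the bases are not complementary): 3 (at positions 5, 13, 17)
Effective Tm = 56 − 3×5 = 56 − 15 = 41°C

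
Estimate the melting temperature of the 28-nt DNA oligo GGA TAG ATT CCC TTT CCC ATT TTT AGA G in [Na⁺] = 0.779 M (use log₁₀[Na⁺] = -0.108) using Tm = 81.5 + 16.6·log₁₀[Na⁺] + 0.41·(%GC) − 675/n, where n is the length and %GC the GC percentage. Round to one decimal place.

Length n = 28. Counting bases: A=6, G=5, T=11, C=6
G+C = 11, so %GC = 11/28 × 100 = 39.286%
Salt term: 16.6 × (-0.108) = -1.793
GC term: 0.41 × 39.286 = 16.107; length term: −675/28 = −24.107
Tm = 81.5 + (-1.793) + 16.107 − 24.107 = 71.707 → 71.7°C

71.7°C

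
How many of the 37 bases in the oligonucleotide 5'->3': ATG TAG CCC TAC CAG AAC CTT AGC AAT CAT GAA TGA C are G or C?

Scanning the sequence gives G=6, T=8, C=10, A=13.
G+C = 6 + 10 = 16

16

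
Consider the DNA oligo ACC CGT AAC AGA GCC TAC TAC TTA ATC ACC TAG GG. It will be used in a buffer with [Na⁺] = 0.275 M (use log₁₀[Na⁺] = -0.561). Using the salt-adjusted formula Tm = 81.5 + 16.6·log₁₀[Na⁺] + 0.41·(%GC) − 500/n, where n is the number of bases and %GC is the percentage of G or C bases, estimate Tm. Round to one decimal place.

77.8°C

Length n = 35. Base counts: C=11, T=7, G=6, A=11
G+C = 17, so %GC = 17/35 × 100 = 48.571%
Salt term: 16.6 × (-0.561) = -9.313
GC term: 0.41 × 48.571 = 19.914; length term: −500/35 = −14.286
Tm = 81.5 + (-9.313) + 19.914 − 14.286 = 77.815 → 77.8°C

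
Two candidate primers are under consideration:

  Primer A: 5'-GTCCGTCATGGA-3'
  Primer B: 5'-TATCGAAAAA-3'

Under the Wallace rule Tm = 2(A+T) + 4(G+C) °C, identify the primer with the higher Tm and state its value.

Primer A: A+T=5, G+C=7 → Tm = 2(5)+4(7) = 38°C
Primer B: A+T=8, G+C=2 → Tm = 2(8)+4(2) = 24°C
38°C vs 24°C → primer A is higher.

Primer A, 38°C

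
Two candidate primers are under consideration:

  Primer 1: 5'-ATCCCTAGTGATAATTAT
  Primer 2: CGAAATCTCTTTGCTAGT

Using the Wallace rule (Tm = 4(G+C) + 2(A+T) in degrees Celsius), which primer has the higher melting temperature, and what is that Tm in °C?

Primer 1: A+T=13, G+C=5 → Tm = 2(13)+4(5) = 46°C
Primer 2: A+T=11, G+C=7 → Tm = 2(11)+4(7) = 50°C
46°C vs 50°C → primer 2 is higher.

Primer 2, 50°C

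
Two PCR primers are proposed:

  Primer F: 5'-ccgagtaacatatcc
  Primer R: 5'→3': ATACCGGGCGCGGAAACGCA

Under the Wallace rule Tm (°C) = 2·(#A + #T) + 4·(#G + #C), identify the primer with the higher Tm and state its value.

Primer F: A+T=8, G+C=7 → Tm = 2(8)+4(7) = 44°C
Primer R: A+T=7, G+C=13 → Tm = 2(7)+4(13) = 66°C
44°C vs 66°C → primer R is higher.

Primer R, 66°C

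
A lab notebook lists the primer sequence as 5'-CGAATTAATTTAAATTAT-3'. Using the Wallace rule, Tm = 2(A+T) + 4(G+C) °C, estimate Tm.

Counting bases: T=8, C=1, G=1, A=8
AT pairs contribute 16, GC pairs contribute 2.
Tm = 2(16) + 4(2) = 32 + 8 = 40°C

40°C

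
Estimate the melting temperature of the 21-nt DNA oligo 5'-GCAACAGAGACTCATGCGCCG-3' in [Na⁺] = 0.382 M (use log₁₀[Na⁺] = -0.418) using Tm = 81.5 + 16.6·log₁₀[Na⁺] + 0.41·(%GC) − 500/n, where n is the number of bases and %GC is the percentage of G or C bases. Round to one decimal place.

76.1°C

Length n = 21. Base counts: G=6, C=7, T=2, A=6
G+C = 13, so %GC = 13/21 × 100 = 61.905%
Salt term: 16.6 × (-0.418) = -6.939
GC term: 0.41 × 61.905 = 25.381; length term: −500/21 = −23.81
Tm = 81.5 + (-6.939) + 25.381 − 23.81 = 76.132 → 76.1°C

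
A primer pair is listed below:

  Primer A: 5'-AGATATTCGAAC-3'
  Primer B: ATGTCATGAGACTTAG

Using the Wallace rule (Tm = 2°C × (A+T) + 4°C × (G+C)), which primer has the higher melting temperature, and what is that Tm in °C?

Primer A: A+T=8, G+C=4 → Tm = 2(8)+4(4) = 32°C
Primer B: A+T=10, G+C=6 → Tm = 2(10)+4(6) = 44°C
32°C vs 44°C → primer B is higher.

Primer B, 44°C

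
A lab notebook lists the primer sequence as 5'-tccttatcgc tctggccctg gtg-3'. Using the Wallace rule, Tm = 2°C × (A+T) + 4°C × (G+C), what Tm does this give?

C=8, T=8, G=6, A=1
AT pairs contribute 9, GC pairs contribute 14.
Tm = 2×9 + 4×14 = 74°C

74°C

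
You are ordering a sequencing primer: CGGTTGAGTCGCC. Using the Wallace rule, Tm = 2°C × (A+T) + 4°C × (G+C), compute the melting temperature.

44°C

Base counts: G=5, C=4, A=1, T=3
A+T = 4, G+C = 9
Tm = 4·9 + 2·4 = 36 + 8 = 44°C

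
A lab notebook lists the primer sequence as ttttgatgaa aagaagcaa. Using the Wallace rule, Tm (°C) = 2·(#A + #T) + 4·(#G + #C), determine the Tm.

48°C

Scanning the sequence gives A=9, C=1, T=5, G=4.
So N_AT = 14 and N_GC = 5.
Tm = 2×14 + 4×5 = 48°C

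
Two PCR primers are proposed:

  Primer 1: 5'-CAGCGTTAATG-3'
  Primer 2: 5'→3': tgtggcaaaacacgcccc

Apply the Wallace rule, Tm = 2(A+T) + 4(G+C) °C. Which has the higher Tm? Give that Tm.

Primer 2, 58°C

Primer 1: A+T=6, G+C=5 → Tm = 2(6)+4(5) = 32°C
Primer 2: A+T=7, G+C=11 → Tm = 2(7)+4(11) = 58°C
32°C vs 58°C → primer 2 is higher.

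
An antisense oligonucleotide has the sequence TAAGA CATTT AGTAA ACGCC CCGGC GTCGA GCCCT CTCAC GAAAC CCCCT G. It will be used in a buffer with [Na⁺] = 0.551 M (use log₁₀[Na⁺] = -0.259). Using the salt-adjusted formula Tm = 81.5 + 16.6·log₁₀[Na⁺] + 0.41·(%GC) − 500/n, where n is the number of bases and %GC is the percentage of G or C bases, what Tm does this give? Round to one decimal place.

90.7°C

Length n = 51. Counting bases: A=13, G=10, C=19, T=9
G+C = 29, so %GC = 29/51 × 100 = 56.863%
Salt term: 16.6 × (-0.259) = -4.299
GC term: 0.41 × 56.863 = 23.314; length term: −500/51 = −9.804
Tm = 81.5 + (-4.299) + 23.314 − 9.804 = 90.711 → 90.7°C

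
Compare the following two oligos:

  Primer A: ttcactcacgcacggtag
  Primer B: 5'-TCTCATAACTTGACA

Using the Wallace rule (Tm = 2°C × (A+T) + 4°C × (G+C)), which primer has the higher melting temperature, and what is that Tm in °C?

Primer A: A+T=8, G+C=10 → Tm = 2(8)+4(10) = 56°C
Primer B: A+T=10, G+C=5 → Tm = 2(10)+4(5) = 40°C
56°C vs 40°C → primer A is higher.

Primer A, 56°C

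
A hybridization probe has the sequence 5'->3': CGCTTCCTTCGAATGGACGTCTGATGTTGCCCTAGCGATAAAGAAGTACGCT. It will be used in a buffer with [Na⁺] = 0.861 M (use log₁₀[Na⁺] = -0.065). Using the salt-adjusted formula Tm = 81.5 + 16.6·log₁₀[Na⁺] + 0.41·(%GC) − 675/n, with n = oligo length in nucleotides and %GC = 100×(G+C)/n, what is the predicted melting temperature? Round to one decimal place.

87.9°C

Length n = 52. Counting bases: C=13, T=14, A=12, G=13
G+C = 26, so %GC = 26/52 × 100 = 50%
Salt term: 16.6 × (-0.065) = -1.079
GC term: 0.41 × 50 = 20.5; length term: −675/52 = −12.981
Tm = 81.5 + (-1.079) + 20.5 − 12.981 = 87.94 → 87.9°C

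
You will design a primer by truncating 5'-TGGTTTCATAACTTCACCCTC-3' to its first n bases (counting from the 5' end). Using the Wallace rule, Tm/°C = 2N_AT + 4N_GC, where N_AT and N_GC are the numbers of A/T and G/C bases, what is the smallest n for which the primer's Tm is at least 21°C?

First 7 bases: TGGTTTC → Tm = 20°C (< 21°C)
First 8 bases: TGGTTTCA → Tm = 22°C (≥ 21°C)
Each additional base adds 2°C (A/T) or 4°C (G/C), so Tm is non-decreasing in n; n = 8 is the first length to reach 21°C.

n = 8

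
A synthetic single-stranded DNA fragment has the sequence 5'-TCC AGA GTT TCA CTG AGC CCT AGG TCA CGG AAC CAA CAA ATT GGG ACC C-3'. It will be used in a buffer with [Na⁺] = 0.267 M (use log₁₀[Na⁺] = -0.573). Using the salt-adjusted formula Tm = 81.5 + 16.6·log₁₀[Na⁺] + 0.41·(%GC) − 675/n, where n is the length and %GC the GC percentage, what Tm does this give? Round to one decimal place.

80.0°C

Length n = 49. Base counts: A=14, C=15, T=9, G=11
G+C = 26, so %GC = 26/49 × 100 = 53.061%
Salt term: 16.6 × (-0.573) = -9.512
GC term: 0.41 × 53.061 = 21.755; length term: −675/49 = −13.776
Tm = 81.5 + (-9.512) + 21.755 − 13.776 = 79.967 → 80.0°C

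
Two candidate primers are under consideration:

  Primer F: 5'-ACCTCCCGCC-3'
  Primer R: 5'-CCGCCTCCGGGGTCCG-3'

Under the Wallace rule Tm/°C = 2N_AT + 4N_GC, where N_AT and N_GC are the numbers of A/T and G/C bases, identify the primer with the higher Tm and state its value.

Primer F: A+T=2, G+C=8 → Tm = 2(2)+4(8) = 36°C
Primer R: A+T=2, G+C=14 → Tm = 2(2)+4(14) = 60°C
36°C vs 60°C → primer R is higher.

Primer R, 60°C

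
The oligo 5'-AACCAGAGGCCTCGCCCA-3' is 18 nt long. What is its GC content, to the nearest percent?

Base counts: T=1, A=5, G=4, C=8
G+C = 4 + 8 = 12 out of 18 bases
%GC = 12/18 × 100 = 66.67% ≈ 67%

67%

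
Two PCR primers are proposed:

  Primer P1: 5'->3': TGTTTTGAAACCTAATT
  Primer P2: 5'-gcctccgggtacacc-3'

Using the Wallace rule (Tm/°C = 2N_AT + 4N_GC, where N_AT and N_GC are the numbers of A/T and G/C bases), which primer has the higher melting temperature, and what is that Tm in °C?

Primer P1: A+T=13, G+C=4 → Tm = 2(13)+4(4) = 42°C
Primer P2: A+T=4, G+C=11 → Tm = 2(4)+4(11) = 52°C
42°C vs 52°C → primer P2 is higher.

Primer P2, 52°C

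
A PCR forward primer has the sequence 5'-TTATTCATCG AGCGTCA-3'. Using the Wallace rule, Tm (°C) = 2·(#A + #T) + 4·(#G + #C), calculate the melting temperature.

Base counts: G=3, A=4, C=4, T=6
So N_AT = 10 and N_GC = 7.
Tm = 2(10) + 4(7) = 20 + 28 = 48°C

48°C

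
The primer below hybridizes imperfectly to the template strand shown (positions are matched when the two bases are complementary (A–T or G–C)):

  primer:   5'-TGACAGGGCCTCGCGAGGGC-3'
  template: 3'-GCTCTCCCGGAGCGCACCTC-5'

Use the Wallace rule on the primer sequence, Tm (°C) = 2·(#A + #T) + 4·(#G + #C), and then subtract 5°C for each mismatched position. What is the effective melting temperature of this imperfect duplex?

45°C

Primer base counts: A=3, T=2, G=9, C=6 → A+T=5, G+C=15
Perfect-match Tm = 2(5) + 4(15) = 10 + 60 = 70°C
Mismatches (positions where the bases are not complementary): 5 (at positions 1, 4, 16, 19, 20)
Effective Tm = 70 − 5×5 = 70 − 25 = 45°C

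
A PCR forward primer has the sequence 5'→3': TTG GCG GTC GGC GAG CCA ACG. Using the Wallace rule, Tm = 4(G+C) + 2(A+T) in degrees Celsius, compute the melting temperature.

72°C

T=3, A=3, C=6, G=9
A+T = 6, G+C = 15
Tm = 2×6 + 4×15 = 72°C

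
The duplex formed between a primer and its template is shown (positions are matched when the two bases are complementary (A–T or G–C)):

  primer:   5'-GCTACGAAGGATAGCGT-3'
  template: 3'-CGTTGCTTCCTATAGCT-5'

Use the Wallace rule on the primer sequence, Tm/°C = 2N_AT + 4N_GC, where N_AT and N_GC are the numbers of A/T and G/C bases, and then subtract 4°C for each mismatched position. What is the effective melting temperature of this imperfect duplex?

40°C

Primer base counts: A=5, T=3, G=6, C=3 → A+T=8, G+C=9
Perfect-match Tm = 2(8) + 4(9) = 16 + 36 = 52°C
Mismatches (positions where the bases are not complementary): 3 (at positions 3, 14, 17)
Effective Tm = 52 − 3×4 = 52 − 12 = 40°C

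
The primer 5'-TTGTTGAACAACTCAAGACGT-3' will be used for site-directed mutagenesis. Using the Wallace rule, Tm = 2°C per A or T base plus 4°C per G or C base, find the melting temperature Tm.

Scanning the sequence gives T=6, C=4, G=4, A=7.
A+T = 13, G+C = 8
Tm = 2(13) + 4(8) = 26 + 32 = 58°C

58°C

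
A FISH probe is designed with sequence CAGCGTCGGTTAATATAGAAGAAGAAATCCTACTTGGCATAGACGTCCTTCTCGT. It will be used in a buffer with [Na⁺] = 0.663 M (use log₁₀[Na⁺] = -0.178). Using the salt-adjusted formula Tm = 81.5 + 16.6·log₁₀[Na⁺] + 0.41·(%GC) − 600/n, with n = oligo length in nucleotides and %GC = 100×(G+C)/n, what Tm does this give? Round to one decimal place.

Length n = 55. Counting bases: C=12, T=15, A=16, G=12
G+C = 24, so %GC = 24/55 × 100 = 43.636%
Salt term: 16.6 × (-0.178) = -2.955
GC term: 0.41 × 43.636 = 17.891; length term: −600/55 = −10.909
Tm = 81.5 + (-2.955) + 17.891 − 10.909 = 85.527 → 85.5°C

85.5°C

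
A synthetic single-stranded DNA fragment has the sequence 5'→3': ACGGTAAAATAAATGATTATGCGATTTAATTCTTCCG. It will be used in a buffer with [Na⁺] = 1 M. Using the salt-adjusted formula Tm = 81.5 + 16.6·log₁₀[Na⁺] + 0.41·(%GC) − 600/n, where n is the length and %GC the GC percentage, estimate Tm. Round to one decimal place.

77.5°C

Length n = 37. Scanning the sequence gives T=13, G=6, A=13, C=5.
G+C = 11, so %GC = 11/37 × 100 = 29.73%
Salt term: 16.6 × (0) = 0
GC term: 0.41 × 29.73 = 12.189; length term: −600/37 = −16.216
Tm = 81.5 + (0) + 12.189 − 16.216 = 77.473 → 77.5°C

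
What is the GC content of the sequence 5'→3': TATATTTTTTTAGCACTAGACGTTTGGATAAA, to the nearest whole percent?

Scanning the sequence gives T=14, C=3, G=5, A=10.
G+C = 5 + 3 = 8 out of 32 bases
%GC = 8/32 × 100 = 25% ≈ 25%

25%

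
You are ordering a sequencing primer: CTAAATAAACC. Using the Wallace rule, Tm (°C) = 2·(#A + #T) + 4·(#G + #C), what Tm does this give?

28°C

Scanning the sequence gives C=3, G=0, T=2, A=6.
AT pairs contribute 8, GC pairs contribute 3.
Tm = 4·3 + 2·8 = 12 + 16 = 28°C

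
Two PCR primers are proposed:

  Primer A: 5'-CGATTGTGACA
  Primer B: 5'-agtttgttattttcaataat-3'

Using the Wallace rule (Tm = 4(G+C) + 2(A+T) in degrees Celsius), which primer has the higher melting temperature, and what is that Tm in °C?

Primer A: A+T=6, G+C=5 → Tm = 2(6)+4(5) = 32°C
Primer B: A+T=17, G+C=3 → Tm = 2(17)+4(3) = 46°C
32°C vs 46°C → primer B is higher.

Primer B, 46°C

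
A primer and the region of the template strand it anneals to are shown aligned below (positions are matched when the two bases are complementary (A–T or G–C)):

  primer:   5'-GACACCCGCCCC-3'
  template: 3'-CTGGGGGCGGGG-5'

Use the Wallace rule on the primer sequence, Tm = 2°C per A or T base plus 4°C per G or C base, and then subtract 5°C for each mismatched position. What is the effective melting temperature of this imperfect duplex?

Primer base counts: A=2, T=0, G=2, C=8 → A+T=2, G+C=10
Perfect-match Tm = 2(2) + 4(10) = 4 + 40 = 44°C
Mismatches (positions where the bases are not complementary): 1 (at position 4)
Effective Tm = 44 − 1×5 = 44 − 5 = 39°C

39°C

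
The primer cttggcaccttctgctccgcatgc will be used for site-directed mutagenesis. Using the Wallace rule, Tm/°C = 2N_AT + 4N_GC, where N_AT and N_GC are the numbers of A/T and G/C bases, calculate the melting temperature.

T=7, C=10, A=2, G=5
So N_AT = 9 and N_GC = 15.
Tm = 4·15 + 2·9 = 60 + 18 = 78°C

78°C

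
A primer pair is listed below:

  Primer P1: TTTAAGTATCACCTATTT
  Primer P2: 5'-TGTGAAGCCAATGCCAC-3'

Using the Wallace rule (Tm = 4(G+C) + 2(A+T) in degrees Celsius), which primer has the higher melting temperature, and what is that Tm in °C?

Primer P2, 52°C

Primer P1: A+T=14, G+C=4 → Tm = 2(14)+4(4) = 44°C
Primer P2: A+T=8, G+C=9 → Tm = 2(8)+4(9) = 52°C
44°C vs 52°C → primer P2 is higher.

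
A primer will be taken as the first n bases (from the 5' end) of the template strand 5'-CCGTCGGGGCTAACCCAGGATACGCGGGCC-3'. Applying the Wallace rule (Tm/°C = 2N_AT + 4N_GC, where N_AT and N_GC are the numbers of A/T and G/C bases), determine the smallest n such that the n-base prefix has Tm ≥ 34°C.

First 8 bases: CCGTCGGG → Tm = 30°C (< 34°C)
First 9 bases: CCGTCGGGG → Tm = 34°C (≥ 34°C)
Since every base adds ≥2°C, Tm only increases with n, so the threshold is first crossed at n = 9.

n = 9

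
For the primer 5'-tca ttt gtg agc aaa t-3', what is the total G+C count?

Scanning the sequence gives G=3, T=6, C=2, A=5.
Total G or C: 3 + 2 = 5

5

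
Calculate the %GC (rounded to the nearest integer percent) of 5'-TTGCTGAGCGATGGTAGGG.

58%

A=3, G=9, C=2, T=5
G+C = 9 + 2 = 11 out of 19 bases
%GC = 11/19 × 100 = 57.89% ≈ 58%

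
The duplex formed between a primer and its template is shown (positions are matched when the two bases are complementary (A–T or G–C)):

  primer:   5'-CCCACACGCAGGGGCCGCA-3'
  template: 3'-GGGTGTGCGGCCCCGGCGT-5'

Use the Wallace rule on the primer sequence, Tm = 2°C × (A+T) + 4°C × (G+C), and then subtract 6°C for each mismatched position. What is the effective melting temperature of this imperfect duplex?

62°C

Primer base counts: A=4, T=0, G=6, C=9 → A+T=4, G+C=15
Perfect-match Tm = 2(4) + 4(15) = 8 + 60 = 68°C
Mismatches (positions where the bases are not complementary): 1 (at position 10)
Effective Tm = 68 − 1×6 = 68 − 6 = 62°C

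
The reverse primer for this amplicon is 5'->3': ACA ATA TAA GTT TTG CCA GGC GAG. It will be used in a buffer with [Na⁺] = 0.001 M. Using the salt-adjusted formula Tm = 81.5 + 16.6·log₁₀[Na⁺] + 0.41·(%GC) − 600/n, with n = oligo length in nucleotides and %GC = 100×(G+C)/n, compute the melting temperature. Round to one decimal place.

Length n = 24. Scanning the sequence gives G=6, C=4, A=8, T=6.
G+C = 10, so %GC = 10/24 × 100 = 41.667%
Salt term: 16.6 × (-3) = -49.8
GC term: 0.41 × 41.667 = 17.083; length term: −600/24 = −25
Tm = 81.5 + (-49.8) + 17.083 − 25 = 23.783 → 23.8°C

23.8°C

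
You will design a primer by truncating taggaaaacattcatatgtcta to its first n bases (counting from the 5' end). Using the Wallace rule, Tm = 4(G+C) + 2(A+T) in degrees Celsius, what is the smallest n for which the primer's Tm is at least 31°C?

First 12 bases: TAGGAAAACATT → Tm = 30°C (< 31°C)
First 13 bases: TAGGAAAACATTC → Tm = 34°C (≥ 31°C)
Each additional base adds 2°C (A/T) or 4°C (G/C), so Tm is non-decreasing in n; n = 13 is the first length to reach 31°C.

n = 13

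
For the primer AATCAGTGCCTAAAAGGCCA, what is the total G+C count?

9

Scanning the sequence gives G=4, C=5, A=8, T=3.
Total G or C: 4 + 5 = 9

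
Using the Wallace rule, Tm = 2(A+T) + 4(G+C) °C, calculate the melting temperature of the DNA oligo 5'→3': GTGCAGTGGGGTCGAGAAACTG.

70°C

Counting bases: A=5, G=10, C=3, T=4
So N_AT = 9 and N_GC = 13.
Tm = 2×9 + 4×13 = 70°C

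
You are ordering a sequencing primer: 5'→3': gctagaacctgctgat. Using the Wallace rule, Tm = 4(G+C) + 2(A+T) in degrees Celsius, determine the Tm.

T=4, G=4, A=4, C=4
So N_AT = 8 and N_GC = 8.
Tm = 4·8 + 2·8 = 32 + 16 = 48°C

48°C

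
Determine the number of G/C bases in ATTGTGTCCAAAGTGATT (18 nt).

6

Scanning the sequence gives T=7, G=4, C=2, A=5.
G+C = 4 + 2 = 6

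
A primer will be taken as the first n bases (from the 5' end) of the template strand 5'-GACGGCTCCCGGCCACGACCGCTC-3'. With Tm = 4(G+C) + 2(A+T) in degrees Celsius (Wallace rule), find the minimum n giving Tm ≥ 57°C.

First 15 bases: GACGGCTCCCGGCCA → Tm = 54°C (< 57°C)
First 16 bases: GACGGCTCCCGGCCAC → Tm = 58°C (≥ 57°C)
Since every base adds ≥2°C, Tm only increases with n, so the threshold is first crossed at n = 16.

n = 16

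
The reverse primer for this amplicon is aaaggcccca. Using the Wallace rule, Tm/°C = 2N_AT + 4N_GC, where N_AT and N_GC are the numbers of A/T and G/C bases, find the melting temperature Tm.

Counting bases: C=4, T=0, G=2, A=4
AT pairs contribute 4, GC pairs contribute 6.
Tm = 2(4) + 4(6) = 8 + 24 = 32°C

32°C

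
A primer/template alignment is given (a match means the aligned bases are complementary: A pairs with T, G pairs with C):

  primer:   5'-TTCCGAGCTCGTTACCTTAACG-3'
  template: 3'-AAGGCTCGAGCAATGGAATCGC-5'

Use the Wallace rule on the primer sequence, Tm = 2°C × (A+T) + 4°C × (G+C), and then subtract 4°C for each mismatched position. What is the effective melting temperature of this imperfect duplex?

62°C

Primer base counts: A=4, T=7, G=4, C=7 → A+T=11, G+C=11
Perfect-match Tm = 2(11) + 4(11) = 22 + 44 = 66°C
Mismatches (positions where the bases are not complementary): 1 (at position 20)
Effective Tm = 66 − 1×4 = 66 − 4 = 62°C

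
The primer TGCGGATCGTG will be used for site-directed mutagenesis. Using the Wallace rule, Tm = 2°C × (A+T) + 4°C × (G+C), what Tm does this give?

C=2, T=3, G=5, A=1
A+T = 4, G+C = 7
Tm = 4·7 + 2·4 = 28 + 8 = 36°C

36°C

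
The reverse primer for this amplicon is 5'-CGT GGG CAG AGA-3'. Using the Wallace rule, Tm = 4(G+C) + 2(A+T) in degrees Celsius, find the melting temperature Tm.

40°C

Scanning the sequence gives A=3, T=1, C=2, G=6.
AT pairs contribute 4, GC pairs contribute 8.
Tm = 2×4 + 4×8 = 40°C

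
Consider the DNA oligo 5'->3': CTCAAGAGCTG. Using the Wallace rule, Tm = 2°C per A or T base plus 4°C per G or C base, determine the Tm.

34°C

G=3, T=2, C=3, A=3
So N_AT = 5 and N_GC = 6.
Tm = 2(5) + 4(6) = 10 + 24 = 34°C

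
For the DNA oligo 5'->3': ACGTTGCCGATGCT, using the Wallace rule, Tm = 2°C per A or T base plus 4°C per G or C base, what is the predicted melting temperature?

Counting bases: G=4, C=4, T=4, A=2
AT pairs contribute 6, GC pairs contribute 8.
Tm = 2(6) + 4(8) = 12 + 32 = 44°C

44°C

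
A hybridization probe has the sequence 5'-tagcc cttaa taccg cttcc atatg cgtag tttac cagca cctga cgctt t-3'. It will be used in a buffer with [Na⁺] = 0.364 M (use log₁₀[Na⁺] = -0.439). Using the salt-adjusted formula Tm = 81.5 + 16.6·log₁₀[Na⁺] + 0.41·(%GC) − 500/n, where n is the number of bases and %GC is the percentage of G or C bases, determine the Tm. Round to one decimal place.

Length n = 51. Counting bases: G=8, C=16, T=16, A=11
G+C = 24, so %GC = 24/51 × 100 = 47.059%
Salt term: 16.6 × (-0.439) = -7.287
GC term: 0.41 × 47.059 = 19.294; length term: −500/51 = −9.804
Tm = 81.5 + (-7.287) + 19.294 − 9.804 = 83.703 → 83.7°C

83.7°C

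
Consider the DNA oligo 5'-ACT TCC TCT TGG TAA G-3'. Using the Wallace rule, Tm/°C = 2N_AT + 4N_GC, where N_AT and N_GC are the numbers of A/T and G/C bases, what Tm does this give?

46°C

Scanning the sequence gives A=3, C=4, G=3, T=6.
AT pairs contribute 9, GC pairs contribute 7.
Tm = 2(9) + 4(7) = 18 + 28 = 46°C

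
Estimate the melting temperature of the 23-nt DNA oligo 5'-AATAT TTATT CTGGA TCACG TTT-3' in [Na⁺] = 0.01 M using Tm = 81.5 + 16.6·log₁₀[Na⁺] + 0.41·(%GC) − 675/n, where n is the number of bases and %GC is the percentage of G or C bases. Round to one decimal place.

29.6°C

Length n = 23. Base counts: G=3, A=6, C=3, T=11
G+C = 6, so %GC = 6/23 × 100 = 26.087%
Salt term: 16.6 × (-2) = -33.2
GC term: 0.41 × 26.087 = 10.696; length term: −675/23 = −29.348
Tm = 81.5 + (-33.2) + 10.696 − 29.348 = 29.648 → 29.6°C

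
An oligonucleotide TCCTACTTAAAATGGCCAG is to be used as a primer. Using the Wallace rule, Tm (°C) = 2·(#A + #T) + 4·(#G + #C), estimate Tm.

Counting bases: G=3, T=5, C=5, A=6
A+T = 11, G+C = 8
Tm = 4·8 + 2·11 = 32 + 22 = 54°C

54°C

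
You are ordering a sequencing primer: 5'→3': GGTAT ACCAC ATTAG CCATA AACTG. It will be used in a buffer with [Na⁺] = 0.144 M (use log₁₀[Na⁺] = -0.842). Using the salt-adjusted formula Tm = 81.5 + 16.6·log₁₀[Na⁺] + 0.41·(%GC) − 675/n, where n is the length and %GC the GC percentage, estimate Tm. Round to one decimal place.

56.9°C

Length n = 25. A=9, G=4, T=6, C=6
G+C = 10, so %GC = 10/25 × 100 = 40%
Salt term: 16.6 × (-0.842) = -13.977
GC term: 0.41 × 40 = 16.4; length term: −675/25 = −27
Tm = 81.5 + (-13.977) + 16.4 − 27 = 56.923 → 56.9°C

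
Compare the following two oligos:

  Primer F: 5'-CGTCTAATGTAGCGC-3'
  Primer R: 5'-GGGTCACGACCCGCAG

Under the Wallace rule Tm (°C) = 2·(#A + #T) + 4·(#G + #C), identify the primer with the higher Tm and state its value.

Primer F: A+T=7, G+C=8 → Tm = 2(7)+4(8) = 46°C
Primer R: A+T=4, G+C=12 → Tm = 2(4)+4(12) = 56°C
46°C vs 56°C → primer R is higher.

Primer R, 56°C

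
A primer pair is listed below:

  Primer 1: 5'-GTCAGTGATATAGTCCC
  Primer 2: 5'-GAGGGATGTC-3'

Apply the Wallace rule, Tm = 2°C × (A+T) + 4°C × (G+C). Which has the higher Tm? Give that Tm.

Primer 1, 50°C

Primer 1: A+T=9, G+C=8 → Tm = 2(9)+4(8) = 50°C
Primer 2: A+T=4, G+C=6 → Tm = 2(4)+4(6) = 32°C
50°C vs 32°C → primer 1 is higher.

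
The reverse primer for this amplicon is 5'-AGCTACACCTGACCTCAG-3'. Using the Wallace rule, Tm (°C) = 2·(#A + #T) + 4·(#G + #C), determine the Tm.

Counting bases: G=3, T=3, C=7, A=5
AT pairs contribute 8, GC pairs contribute 10.
Tm = 4·10 + 2·8 = 40 + 16 = 56°C

56°C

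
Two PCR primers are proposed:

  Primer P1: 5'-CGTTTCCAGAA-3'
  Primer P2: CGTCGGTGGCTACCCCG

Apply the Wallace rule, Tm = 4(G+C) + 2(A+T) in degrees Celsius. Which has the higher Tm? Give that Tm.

Primer P2, 60°C

Primer P1: A+T=6, G+C=5 → Tm = 2(6)+4(5) = 32°C
Primer P2: A+T=4, G+C=13 → Tm = 2(4)+4(13) = 60°C
32°C vs 60°C → primer P2 is higher.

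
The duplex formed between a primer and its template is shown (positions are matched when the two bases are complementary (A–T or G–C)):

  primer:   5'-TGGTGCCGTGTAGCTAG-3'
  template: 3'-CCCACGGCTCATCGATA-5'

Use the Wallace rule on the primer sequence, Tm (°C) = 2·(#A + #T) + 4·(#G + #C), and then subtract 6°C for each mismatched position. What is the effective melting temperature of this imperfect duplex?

Primer base counts: A=2, T=5, G=7, C=3 → A+T=7, G+C=10
Perfect-match Tm = 2(7) + 4(10) = 14 + 40 = 54°C
Mismatches (positions where the bases are not complementary): 3 (at positions 1, 9, 17)
Effective Tm = 54 − 3×6 = 54 − 18 = 36°C

36°C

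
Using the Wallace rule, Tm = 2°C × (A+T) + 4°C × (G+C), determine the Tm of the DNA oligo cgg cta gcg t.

34°C

Counting bases: T=2, G=4, A=1, C=3
So N_AT = 3 and N_GC = 7.
Tm = 2(3) + 4(7) = 6 + 28 = 34°C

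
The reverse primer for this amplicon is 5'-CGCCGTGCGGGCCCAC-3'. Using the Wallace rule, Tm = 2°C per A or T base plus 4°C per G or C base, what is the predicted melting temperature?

C=8, T=1, A=1, G=6
AT pairs contribute 2, GC pairs contribute 14.
Tm = 2×2 + 4×14 = 60°C

60°C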